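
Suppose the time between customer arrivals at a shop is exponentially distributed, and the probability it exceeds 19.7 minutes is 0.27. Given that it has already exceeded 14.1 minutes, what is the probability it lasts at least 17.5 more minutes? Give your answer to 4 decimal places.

0.3125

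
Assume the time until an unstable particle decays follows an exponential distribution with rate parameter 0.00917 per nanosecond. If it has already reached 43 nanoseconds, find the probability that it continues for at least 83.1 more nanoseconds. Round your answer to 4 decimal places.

By the memoryless property, P(X > 43+83.1 | X > 43) = P(X > 83.1).
P(X > 83.1) = e^(−0.76203) ≈ 0.4667.

0.4667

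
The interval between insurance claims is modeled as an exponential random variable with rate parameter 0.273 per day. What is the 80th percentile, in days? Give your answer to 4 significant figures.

5.895

Set 1 − e^(−λt) = 0.8, so t = −ln(0.2)/λ = 1.6094/0.273 ≈ 5.89538 days.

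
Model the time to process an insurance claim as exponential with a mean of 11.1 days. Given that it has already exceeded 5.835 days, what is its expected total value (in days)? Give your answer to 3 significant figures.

16.9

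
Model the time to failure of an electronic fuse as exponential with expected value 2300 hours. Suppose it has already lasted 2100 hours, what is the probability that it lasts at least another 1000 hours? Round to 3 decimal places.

The rate is λ = 1/2300 = 0.000434783 per hour.
By the memoryless property, P(X > 2100+1000 | X > 2100) = P(X > 1000).
P(X > 1000) = e^(−0.43478) ≈ 0.647.

0.647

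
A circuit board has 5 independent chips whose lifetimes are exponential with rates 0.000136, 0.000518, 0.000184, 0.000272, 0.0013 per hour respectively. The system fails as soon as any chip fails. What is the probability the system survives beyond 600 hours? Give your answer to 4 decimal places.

The time to first failure is exponential with rate Σλ = 0.000136 + 0.000518 + 0.000184 + 0.000272 + 0.0013 = 0.00241.
P(min > 600) = e^(−0.00241·600) = e^(−1.446) ≈ 0.2355.

0.2355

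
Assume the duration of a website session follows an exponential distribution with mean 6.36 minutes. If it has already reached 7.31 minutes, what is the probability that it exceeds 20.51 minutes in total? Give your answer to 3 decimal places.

0.125

The rate is λ = 1/6.36 = 0.157233 per minute.
The exponential is memoryless, so the remaining time is again Exp(λ): the condition X > 7.31 is irrelevant.
P(X > 13.2) = e^(−2.0755) ≈ 0.125.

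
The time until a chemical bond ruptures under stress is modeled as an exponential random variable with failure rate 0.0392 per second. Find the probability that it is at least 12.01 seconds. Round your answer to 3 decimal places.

0.625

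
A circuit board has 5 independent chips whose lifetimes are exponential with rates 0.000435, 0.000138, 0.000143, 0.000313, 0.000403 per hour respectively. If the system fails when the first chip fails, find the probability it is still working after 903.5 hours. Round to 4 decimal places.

0.2742

The time to first failure is exponential with rate Σλ = 0.000435 + 0.000138 + 0.000143 + 0.000313 + 0.000403 = 0.001432.
P(min > 903.5) = e^(−0.001432·903.5) = e^(−1.2938) ≈ 0.2742.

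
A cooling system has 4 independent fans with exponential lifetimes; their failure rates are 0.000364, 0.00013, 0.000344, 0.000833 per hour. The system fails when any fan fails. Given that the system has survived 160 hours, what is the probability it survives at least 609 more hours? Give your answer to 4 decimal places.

0.3614

Time to first failure ~ Exp(Σλ) with Σλ = 0.001671.
By memorylessness, P(T > 160+609 | T > 160) = P(T > 609) = e^(−0.001671·609) ≈ 0.3614.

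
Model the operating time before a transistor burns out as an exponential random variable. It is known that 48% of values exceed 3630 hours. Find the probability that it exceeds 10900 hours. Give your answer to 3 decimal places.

e^(−λ·3630) = 0.48 ⇒ λ = −ln(0.48)/3630 = 0.000202195.
P(X > 10900) = e^(−0.000202195·10900) = e^(−2.2039) ≈ 0.110.

0.110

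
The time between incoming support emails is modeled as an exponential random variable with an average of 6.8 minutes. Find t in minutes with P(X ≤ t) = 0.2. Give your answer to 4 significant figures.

The rate is λ = 1/6.8 = 0.147059 per minute.
Set 1 − e^(−λt) = 0.2, so t = −ln(0.8)/λ = 0.22314/0.147059 ≈ 1.51738 minutes.

1.517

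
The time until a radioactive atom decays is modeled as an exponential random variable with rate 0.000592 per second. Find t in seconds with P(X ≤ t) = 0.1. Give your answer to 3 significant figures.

Set 1 − e^(−λt) = 0.1, so t = −ln(0.9)/λ = 0.10536/0.000592 ≈ 177.974 seconds.

178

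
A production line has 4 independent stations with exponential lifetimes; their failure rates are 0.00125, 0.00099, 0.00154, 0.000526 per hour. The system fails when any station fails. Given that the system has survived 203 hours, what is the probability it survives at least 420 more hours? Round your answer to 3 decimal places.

0.164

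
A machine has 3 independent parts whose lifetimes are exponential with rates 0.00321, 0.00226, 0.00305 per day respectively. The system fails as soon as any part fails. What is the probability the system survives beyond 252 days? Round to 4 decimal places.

0.1168

The time to first failure is exponential with rate Σλ = 0.00321 + 0.00226 + 0.00305 = 0.00852.
P(min > 252) = e^(−0.00852·252) = e^(−2.147) ≈ 0.1168.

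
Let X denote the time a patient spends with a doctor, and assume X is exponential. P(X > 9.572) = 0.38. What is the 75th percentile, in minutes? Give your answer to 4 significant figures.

e^(−λ·9.572) = 0.38 ⇒ λ = −ln(0.38)/9.572 = 0.101085.
75th percentile: 1 − e^(−λt) = 0.75, t = −ln(0.25)/λ = 13.7142 minutes.

13.71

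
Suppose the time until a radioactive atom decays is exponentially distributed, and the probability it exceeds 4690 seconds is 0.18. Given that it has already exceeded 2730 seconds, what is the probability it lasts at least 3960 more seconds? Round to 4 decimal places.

0.2351

From e^(−λ·4690) = 0.18, λ = −ln(0.18)/4690 = 0.000365629.
Memoryless: P(X > 2730+3960 | X > 2730) = P(X > 3960) = e^(−0.000365629·3960) ≈ 0.2351.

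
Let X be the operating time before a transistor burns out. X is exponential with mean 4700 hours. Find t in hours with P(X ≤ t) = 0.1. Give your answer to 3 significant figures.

The rate is λ = 1/4700 = 0.000212766 per hour.
Set 1 − e^(−λt) = 0.1, so t = −ln(0.9)/λ = 0.10536/0.000212766 ≈ 495.194 hours.

495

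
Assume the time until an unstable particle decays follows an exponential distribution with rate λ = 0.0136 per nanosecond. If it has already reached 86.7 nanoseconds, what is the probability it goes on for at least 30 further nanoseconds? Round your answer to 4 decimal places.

By the memoryless property, P(X > 86.7+30 | X > 86.7) = P(X > 30).
P(X > 30) = e^(−0.408) ≈ 0.6650.

0.6650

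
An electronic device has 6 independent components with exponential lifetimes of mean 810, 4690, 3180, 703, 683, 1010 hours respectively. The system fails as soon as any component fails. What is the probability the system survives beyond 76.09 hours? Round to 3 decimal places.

0.651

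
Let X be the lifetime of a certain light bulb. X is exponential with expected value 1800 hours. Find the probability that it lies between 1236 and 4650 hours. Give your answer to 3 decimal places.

The rate is λ = 1/1800 = 0.000555556 per hour.
P(1236 < X < 4650) = e^(−λ·1236) − e^(−λ·4650) = 0.50325 − 0.07552 ≈ 0.428.

0.428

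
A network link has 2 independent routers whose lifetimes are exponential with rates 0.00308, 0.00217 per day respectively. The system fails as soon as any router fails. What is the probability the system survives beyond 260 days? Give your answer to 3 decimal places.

0.255

The time to first failure is exponential with rate Σλ = 0.00308 + 0.00217 = 0.00525.
P(min > 260) = e^(−0.00525·260) = e^(−1.365) ≈ 0.255.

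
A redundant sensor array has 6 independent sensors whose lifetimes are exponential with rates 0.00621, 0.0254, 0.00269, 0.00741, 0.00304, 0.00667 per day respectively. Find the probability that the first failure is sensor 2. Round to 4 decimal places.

0.4940

The time to first failure is exponential with rate Σλ = 0.00621 + 0.0254 + 0.00269 + 0.00741 + 0.00304 + 0.00667 = 0.05142.
P(sensor 2 first) = λ_2/Σλ = 0.0254/0.05142 ≈ 0.4940.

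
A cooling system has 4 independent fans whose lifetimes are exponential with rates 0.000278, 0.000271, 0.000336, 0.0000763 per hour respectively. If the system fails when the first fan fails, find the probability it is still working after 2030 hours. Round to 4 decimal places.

0.1421

The time to first failure is exponential with rate Σλ = 0.000278 + 0.000271 + 0.000336 + 0.0000763 = 0.0009613.
P(min > 2030) = e^(−0.0009613·2030) = e^(−1.9514) ≈ 0.1421.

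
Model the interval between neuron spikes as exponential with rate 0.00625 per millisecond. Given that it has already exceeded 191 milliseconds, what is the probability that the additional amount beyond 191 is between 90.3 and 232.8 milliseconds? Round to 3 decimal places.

Memoryless: the residual past 191 is again Exp(λ).
P(90.3 < residual < 232.8) = e^(−λ·90.3) − e^(−λ·232.8) = 0.56872 − 0.23340 ≈ 0.335.

0.335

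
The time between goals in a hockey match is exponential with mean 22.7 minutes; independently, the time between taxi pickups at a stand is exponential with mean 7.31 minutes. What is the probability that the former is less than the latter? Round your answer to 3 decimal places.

0.244

λ_1 = 1/22.7 = 0.0440529, λ_2 = 1/7.31 = 0.136799.
For independent exponentials, P(the former < the latter) = λ_1/(λ_1+λ_2) = 0.0440529/0.180852 ≈ 0.244.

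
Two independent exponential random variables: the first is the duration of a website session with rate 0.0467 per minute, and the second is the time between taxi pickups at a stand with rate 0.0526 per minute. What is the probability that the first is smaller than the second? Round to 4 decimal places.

0.4703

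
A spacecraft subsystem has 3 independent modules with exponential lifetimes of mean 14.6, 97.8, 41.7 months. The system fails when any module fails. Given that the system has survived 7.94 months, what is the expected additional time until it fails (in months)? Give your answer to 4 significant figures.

9.737

First-failure rate Σλ = 1/14.6 + 1/97.8 + 1/41.7 = 0.102699.
By memorylessness the expected residual is 1/Σλ = 9.7372 months, regardless of the 7.94 already elapsed.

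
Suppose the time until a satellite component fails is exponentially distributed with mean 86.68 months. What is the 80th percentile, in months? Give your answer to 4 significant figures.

139.5

The rate is λ = 1/86.68 = 0.0115367 per month.
Set 1 − e^(−λt) = 0.8, so t = −ln(0.2)/λ = 1.6094/0.0115367 ≈ 139.506 months.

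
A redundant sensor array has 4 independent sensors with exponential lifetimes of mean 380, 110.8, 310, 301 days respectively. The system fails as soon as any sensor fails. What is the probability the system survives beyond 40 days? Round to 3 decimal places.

The first failure time is exponential with rate Σλ_i = 1/380 + 1/110.8 + 1/310 + 1/301 = 0.0182049 per day.
P(min > 40) = e^(−0.0182049·40) = e^(−0.7282) ≈ 0.483.

0.483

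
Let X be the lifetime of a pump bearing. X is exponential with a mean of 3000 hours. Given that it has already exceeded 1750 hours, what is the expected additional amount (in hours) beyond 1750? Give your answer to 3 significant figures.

3000

The rate is λ = 1/3000 = 0.000333333 per hour.
By memorylessness, the remaining amount past any threshold is again Exp(λ) with mean 1/λ = 3000 hours.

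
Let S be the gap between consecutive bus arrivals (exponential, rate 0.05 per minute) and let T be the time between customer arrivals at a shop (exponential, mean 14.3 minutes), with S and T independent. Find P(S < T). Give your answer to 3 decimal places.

0.417

λ_1 = 0.05, λ_2 = 1/14.3 = 0.0699301.
For independent exponentials, P(S < T) = λ_1/(λ_1+λ_2) = 0.05/0.11993 ≈ 0.417.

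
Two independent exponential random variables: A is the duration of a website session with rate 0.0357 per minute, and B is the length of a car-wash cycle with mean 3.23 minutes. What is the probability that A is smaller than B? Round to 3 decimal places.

0.103

λ_1 = 0.0357, λ_2 = 1/3.23 = 0.309598.
For independent exponentials, P(A < B) = λ_1/(λ_1+λ_2) = 0.0357/0.345298 ≈ 0.103.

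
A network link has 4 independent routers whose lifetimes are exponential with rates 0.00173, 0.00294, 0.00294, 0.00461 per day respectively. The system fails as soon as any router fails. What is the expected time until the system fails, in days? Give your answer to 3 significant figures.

81.8

The time to first failure is exponential with rate Σλ = 0.00173 + 0.00294 + 0.00294 + 0.00461 = 0.01222.
E[min] = 1/Σλ = 1/0.01222 = 81.8331 days.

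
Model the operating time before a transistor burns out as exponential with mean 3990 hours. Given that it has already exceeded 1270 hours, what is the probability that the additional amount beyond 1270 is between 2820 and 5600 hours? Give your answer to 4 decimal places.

The rate is λ = 1/3990 = 0.000250627 per hour.
Memoryless: the residual past 1270 is again Exp(λ).
P(2820 < residual < 5600) = e^(−λ·2820) − e^(−λ·5600) = 0.49324 − 0.24573 ≈ 0.2475.

0.2475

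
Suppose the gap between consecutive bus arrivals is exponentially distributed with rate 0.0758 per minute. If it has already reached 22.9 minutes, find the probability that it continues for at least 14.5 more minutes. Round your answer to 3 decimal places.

By the memoryless property, P(X > 22.9+14.5 | X > 22.9) = P(X > 14.5).
P(X > 14.5) = e^(−1.0991) ≈ 0.333.

0.333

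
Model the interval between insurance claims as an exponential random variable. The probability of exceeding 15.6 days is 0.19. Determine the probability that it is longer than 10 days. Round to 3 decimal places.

e^(−λ·15.6) = 0.19 ⇒ λ = −ln(0.19)/15.6 = 0.106457.
P(X > 10) = e^(−0.106457·10) = e^(−1.0646) ≈ 0.345.

0.345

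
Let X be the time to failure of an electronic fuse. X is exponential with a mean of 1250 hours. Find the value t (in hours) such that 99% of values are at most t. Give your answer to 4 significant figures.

The rate is λ = 1/1250 = 0.0008 per hour.
Set 1 − e^(−λt) = 0.99, so t = −ln(0.01)/λ = 4.6052/0.0008 ≈ 5756.46 hours.

5756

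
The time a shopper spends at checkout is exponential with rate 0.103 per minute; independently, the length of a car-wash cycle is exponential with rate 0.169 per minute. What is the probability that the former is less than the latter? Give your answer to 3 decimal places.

0.379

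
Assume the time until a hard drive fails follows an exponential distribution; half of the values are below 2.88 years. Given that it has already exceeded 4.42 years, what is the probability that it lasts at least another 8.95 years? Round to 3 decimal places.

0.116

For an exponential, median = ln(2)/λ, so λ = ln 2 / 2.88 = 0.240676 per year.
The exponential is memoryless, so the remaining time is again Exp(λ): the condition X > 4.42 is irrelevant.
P(X > 8.95) = e^(−2.1541) ≈ 0.116.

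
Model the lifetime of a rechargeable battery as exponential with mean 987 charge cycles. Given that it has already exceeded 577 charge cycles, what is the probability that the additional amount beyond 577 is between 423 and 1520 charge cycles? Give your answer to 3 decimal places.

0.437

The rate is λ = 1/987 = 0.00101317 per charge cycle.
Memoryless: the residual past 577 is again Exp(λ).
P(423 < residual < 1520) = e^(−λ·423) − e^(−λ·1520) = 0.65144 − 0.21438 ≈ 0.437.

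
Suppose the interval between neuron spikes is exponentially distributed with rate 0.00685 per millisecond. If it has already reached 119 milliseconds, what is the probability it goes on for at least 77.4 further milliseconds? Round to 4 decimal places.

0.5885

By the memoryless property, P(X > 119+77.4 | X > 119) = P(X > 77.4).
P(X > 77.4) = e^(−0.53019) ≈ 0.5885.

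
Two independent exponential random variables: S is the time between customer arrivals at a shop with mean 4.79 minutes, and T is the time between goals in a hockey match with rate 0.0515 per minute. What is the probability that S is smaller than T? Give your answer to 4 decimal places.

0.8021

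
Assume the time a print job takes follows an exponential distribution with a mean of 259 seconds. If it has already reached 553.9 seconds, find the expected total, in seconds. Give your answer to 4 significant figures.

812.9

The rate is λ = 1/259 = 0.003861 per second.
By memorylessness, E[X | X > 553.9] = 553.9 + 1/λ = 553.9 + 259 = 812.9 seconds.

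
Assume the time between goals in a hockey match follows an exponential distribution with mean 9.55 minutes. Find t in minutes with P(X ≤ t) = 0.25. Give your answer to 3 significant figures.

The rate is λ = 1/9.55 = 0.104712 per minute.
Set 1 − e^(−λt) = 0.25, so t = −ln(0.75)/λ = 0.28768/0.104712 ≈ 2.74736 minutes.

2.75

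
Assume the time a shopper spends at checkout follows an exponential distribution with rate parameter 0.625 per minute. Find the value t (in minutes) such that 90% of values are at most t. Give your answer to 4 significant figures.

3.684

Set 1 − e^(−λt) = 0.9, so t = −ln(0.1)/λ = 2.3026/0.625 ≈ 3.68414 minutes.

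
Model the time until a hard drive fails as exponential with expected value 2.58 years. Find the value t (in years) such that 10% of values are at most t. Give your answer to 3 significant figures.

0.272

The rate is λ = 1/2.58 = 0.387597 per year.
Set 1 − e^(−λt) = 0.1, so t = −ln(0.9)/λ = 0.10536/0.387597 ≈ 0.27183 years.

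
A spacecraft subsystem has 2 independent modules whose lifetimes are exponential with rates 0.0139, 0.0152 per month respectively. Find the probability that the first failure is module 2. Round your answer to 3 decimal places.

0.522

The time to first failure is exponential with rate Σλ = 0.0139 + 0.0152 = 0.0291.
P(module 2 first) = λ_2/Σλ = 0.0152/0.0291 ≈ 0.522.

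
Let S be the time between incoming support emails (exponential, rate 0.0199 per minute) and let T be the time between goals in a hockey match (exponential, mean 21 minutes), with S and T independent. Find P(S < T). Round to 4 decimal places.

0.2947

λ_1 = 0.0199, λ_2 = 1/21 = 0.047619.
For independent exponentials, P(S < T) = λ_1/(λ_1+λ_2) = 0.0199/0.067519 ≈ 0.2947.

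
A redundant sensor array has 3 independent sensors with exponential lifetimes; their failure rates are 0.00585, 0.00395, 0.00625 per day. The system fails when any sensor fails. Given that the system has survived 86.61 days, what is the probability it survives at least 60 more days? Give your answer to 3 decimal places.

Time to first failure ~ Exp(Σλ) with Σλ = 0.01605.
By memorylessness, P(T > 86.61+60 | T > 86.61) = P(T > 60) = e^(−0.01605·60) ≈ 0.382.

0.382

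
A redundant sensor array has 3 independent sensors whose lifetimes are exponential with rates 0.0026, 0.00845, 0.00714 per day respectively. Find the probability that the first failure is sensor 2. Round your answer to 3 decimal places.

The time to first failure is exponential with rate Σλ = 0.0026 + 0.00845 + 0.00714 = 0.01819.
P(sensor 2 first) = λ_2/Σλ = 0.00845/0.01819 ≈ 0.465.

0.465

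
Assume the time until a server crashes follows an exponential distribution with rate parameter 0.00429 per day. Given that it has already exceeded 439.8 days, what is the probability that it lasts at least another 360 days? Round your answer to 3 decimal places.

0.213

P(X > s+t | X > s) = e^(−λ(s+t))/e^(−λs) = e^(−λt), independent of s = 439.8.
P(X > 360) = e^(−1.5444) ≈ 0.213.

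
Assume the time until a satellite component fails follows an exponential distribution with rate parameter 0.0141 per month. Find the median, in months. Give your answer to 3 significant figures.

Set 1 − e^(−λt) = 0.5, so t = −ln(0.5)/λ = 0.69315/0.0141 ≈ 49.1594 months.

49.2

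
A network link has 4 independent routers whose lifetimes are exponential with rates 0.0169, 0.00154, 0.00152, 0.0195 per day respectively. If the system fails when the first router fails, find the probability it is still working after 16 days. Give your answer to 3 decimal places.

0.532

The time to first failure is exponential with rate Σλ = 0.0169 + 0.00154 + 0.00152 + 0.0195 = 0.03946.
P(min > 16) = e^(−0.03946·16) = e^(−0.63136) ≈ 0.532.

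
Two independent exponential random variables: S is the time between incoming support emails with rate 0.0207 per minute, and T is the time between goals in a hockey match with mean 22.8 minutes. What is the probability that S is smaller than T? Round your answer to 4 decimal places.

0.3206

λ_1 = 0.0207, λ_2 = 1/22.8 = 0.0438596.
For independent exponentials, P(S < T) = λ_1/(λ_1+λ_2) = 0.0207/0.0645596 ≈ 0.3206.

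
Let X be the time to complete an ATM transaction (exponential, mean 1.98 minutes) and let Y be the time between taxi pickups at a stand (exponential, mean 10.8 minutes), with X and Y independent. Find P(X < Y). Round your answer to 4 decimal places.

0.8451

λ_1 = 1/1.98 = 0.505051, λ_2 = 1/10.8 = 0.0925926.
For independent exponentials, P(X < Y) = λ_1/(λ_1+λ_2) = 0.505051/0.597643 ≈ 0.8451.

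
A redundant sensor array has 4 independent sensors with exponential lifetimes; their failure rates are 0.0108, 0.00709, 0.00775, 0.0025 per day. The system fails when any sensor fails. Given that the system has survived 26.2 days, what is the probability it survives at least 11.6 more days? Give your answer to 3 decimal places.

0.721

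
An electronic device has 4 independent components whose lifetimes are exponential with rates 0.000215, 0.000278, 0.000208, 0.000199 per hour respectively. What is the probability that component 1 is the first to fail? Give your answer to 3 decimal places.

0.239

The time to first failure is exponential with rate Σλ = 0.000215 + 0.000278 + 0.000208 + 0.000199 = 0.0009.
P(component 1 first) = λ_1/Σλ = 0.000215/0.0009 ≈ 0.239.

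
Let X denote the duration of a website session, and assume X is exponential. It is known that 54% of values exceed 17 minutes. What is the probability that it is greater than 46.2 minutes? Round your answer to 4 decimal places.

0.1874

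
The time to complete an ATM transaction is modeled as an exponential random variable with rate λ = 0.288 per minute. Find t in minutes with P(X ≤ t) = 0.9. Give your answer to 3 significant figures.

8.00

Set 1 − e^(−λt) = 0.9, so t = −ln(0.1)/λ = 2.3026/0.288 ≈ 7.99509 minutes.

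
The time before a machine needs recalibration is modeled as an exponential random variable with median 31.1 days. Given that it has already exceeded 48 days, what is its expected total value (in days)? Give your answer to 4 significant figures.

For an exponential, median = ln(2)/λ, so λ = ln 2 / 31.1 = 0.0222877 per day.
By memorylessness, E[X | X > 48] = 48 + 1/λ = 48 + 44.8678 = 92.8678 days.

92.87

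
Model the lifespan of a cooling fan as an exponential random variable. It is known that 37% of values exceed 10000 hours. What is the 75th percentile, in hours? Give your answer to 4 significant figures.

13940

e^(−λ·10000) = 0.37 ⇒ λ = −ln(0.37)/10000 = 0.0000994252.
75th percentile: 1 − e^(−λt) = 0.75, t = −ln(0.25)/λ = 13943.1 hours.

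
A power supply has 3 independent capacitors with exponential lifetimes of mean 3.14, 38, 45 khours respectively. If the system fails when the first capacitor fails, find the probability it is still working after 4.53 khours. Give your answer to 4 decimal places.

The first failure time is exponential with rate Σλ_i = 1/3.14 + 1/38 + 1/45 = 0.367009 per khour.
P(min > 4.53) = e^(−0.367009·4.53) = e^(−1.6626) ≈ 0.1897.

0.1897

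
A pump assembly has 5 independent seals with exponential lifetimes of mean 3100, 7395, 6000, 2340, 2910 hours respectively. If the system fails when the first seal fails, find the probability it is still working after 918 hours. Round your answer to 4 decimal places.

0.2777

The first failure time is exponential with rate Σλ_i = 1/3100 + 1/7395 + 1/6000 + 1/2340 + 1/2910 = 0.00139547 per hour.
P(min > 918) = e^(−0.00139547·918) = e^(−1.281) ≈ 0.2777.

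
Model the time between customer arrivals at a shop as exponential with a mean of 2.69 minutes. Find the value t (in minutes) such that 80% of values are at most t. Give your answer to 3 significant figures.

4.33

The rate is λ = 1/2.69 = 0.371747 per minute.
Set 1 − e^(−λt) = 0.8, so t = −ln(0.2)/λ = 1.6094/0.371747 ≈ 4.32939 minutes.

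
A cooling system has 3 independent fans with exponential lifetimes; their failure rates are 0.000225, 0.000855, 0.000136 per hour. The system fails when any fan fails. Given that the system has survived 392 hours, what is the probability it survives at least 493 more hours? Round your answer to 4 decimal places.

0.5491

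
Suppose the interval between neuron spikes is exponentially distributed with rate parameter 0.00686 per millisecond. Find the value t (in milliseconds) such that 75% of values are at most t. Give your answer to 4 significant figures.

202.1

Set 1 − e^(−λt) = 0.75, so t = −ln(0.25)/λ = 1.3863/0.00686 ≈ 202.084 milliseconds.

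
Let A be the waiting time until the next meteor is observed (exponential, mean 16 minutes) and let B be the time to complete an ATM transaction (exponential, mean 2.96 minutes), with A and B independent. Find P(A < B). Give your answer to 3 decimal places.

0.156

λ_1 = 1/16 = 0.0625, λ_2 = 1/2.96 = 0.337838.
For independent exponentials, P(A < B) = λ_1/(λ_1+λ_2) = 0.0625/0.400338 ≈ 0.156.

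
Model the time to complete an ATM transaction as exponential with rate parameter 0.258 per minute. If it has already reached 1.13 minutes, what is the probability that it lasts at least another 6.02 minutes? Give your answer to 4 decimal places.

0.2116

By the memoryless property, P(X > 1.13+6.02 | X > 1.13) = P(X > 6.02).
P(X > 6.02) = e^(−1.5532) ≈ 0.2116.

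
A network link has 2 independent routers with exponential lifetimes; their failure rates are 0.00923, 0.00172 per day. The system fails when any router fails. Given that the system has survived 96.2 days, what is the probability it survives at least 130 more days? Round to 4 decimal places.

Time to first failure ~ Exp(Σλ) with Σλ = 0.01095.
By memorylessness, P(T > 96.2+130 | T > 96.2) = P(T > 130) = e^(−0.01095·130) ≈ 0.2409.

0.2409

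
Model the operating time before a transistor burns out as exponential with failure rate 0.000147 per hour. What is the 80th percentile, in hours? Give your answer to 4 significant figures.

Set 1 − e^(−λt) = 0.8, so t = −ln(0.2)/λ = 1.6094/0.000147 ≈ 10948.6 hours.

10950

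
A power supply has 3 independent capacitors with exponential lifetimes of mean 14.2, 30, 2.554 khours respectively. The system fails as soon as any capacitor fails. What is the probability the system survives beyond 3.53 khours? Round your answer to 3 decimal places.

The first failure time is exponential with rate Σλ_i = 1/14.2 + 1/30 + 1/2.554 = 0.495299 per khour.
P(min > 3.53) = e^(−0.495299·3.53) = e^(−1.7484) ≈ 0.174.

0.174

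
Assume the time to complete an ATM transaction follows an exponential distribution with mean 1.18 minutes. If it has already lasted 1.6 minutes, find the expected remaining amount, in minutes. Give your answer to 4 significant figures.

The rate is λ = 1/1.18 = 0.847458 per minute.
By memorylessness, the remaining amount past any threshold is again Exp(λ) with mean 1/λ = 1.18 minutes.

1.180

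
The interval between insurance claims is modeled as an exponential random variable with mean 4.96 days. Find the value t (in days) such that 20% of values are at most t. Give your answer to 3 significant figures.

1.11

The rate is λ = 1/4.96 = 0.201613 per day.
Set 1 − e^(−λt) = 0.2, so t = −ln(0.8)/λ = 0.22314/0.201613 ≈ 1.10679 days.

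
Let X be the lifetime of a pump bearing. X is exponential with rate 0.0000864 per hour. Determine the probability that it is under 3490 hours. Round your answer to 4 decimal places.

P(X ≤ 3490) = 1 − e^(−λ·3490) = 1 − e^(−0.30154) ≈ 0.2603.

0.2603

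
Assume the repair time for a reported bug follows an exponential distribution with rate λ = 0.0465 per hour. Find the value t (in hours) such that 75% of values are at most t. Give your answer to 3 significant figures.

29.8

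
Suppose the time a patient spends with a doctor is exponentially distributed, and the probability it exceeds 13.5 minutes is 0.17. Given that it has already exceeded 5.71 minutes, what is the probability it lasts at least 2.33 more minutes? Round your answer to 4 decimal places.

From e^(−λ·13.5) = 0.17, λ = −ln(0.17)/13.5 = 0.131256.
Memoryless: P(X > 5.71+2.33 | X > 5.71) = P(X > 2.33) = e^(−0.131256·2.33) ≈ 0.7365.

0.7365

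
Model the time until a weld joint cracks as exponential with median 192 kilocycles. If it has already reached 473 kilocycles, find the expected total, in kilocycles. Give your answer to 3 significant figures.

750

For an exponential, median = ln(2)/λ, so λ = ln 2 / 192 = 0.00361014 per kilocycle.
By memorylessness, E[X | X > 473] = 473 + 1/λ = 473 + 276.997 = 749.997 kilocycles.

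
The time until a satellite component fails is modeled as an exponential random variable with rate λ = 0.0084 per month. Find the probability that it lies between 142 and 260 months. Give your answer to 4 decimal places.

0.1908

P(142 < X < 260) = e^(−λ·142) − e^(−λ·260) = 0.30337 − 0.11259 ≈ 0.1908.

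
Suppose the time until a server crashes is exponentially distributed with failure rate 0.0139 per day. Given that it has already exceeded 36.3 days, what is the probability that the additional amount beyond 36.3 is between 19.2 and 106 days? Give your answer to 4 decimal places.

Memoryless: the residual past 36.3 is again Exp(λ).
P(19.2 < residual < 106) = e^(−λ·19.2) − e^(−λ·106) = 0.76576 − 0.22915 ≈ 0.5366.

0.5366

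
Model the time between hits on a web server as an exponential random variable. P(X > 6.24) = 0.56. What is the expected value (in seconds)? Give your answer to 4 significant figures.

e^(−λ·6.24) = 0.56 ⇒ λ = −ln(0.56)/6.24 = 0.0929196.
Mean = 1/λ = 10.762 seconds.

10.76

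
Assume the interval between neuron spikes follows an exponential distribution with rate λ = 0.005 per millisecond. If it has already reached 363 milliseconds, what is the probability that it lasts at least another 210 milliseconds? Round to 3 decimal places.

0.350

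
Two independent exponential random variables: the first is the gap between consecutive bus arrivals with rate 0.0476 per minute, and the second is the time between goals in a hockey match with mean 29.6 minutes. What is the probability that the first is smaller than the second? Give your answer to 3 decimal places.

0.585

λ_1 = 0.0476, λ_2 = 1/29.6 = 0.0337838.
For independent exponentials, P(the first < the second) = λ_1/(λ_1+λ_2) = 0.0476/0.0813838 ≈ 0.585.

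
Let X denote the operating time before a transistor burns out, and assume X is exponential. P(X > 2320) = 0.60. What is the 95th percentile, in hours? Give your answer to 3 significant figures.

13600

e^(−λ·2320) = 0.60 ⇒ λ = −ln(0.60)/2320 = 0.000220183.
95th percentile: 1 − e^(−λt) = 0.95, t = −ln(0.05)/λ = 13605.6 hours.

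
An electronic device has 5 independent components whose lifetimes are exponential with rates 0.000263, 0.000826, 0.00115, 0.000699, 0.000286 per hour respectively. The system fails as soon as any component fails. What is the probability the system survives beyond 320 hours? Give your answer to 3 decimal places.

The time to first failure is exponential with rate Σλ = 0.000263 + 0.000826 + 0.00115 + 0.000699 + 0.000286 = 0.003224.
P(min > 320) = e^(−0.003224·320) = e^(−1.0317) ≈ 0.356.

0.356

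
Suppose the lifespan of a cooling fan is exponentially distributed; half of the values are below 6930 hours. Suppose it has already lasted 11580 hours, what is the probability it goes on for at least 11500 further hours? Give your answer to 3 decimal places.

0.317

For an exponential, median = ln(2)/λ, so λ = ln 2 / 6930 = 0.000100021 per hour.
P(X > s+t | X > s) = e^(−λ(s+t))/e^(−λs) = e^(−λt), independent of s = 11580.
P(X > 11500) = e^(−1.1502) ≈ 0.317.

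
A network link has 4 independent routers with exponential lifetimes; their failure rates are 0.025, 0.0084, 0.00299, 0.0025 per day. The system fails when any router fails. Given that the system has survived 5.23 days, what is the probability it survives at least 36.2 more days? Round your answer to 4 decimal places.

0.2447

Time to first failure ~ Exp(Σλ) with Σλ = 0.03889.
By memorylessness, P(T > 5.23+36.2 | T > 5.23) = P(T > 36.2) = e^(−0.03889·36.2) ≈ 0.2447.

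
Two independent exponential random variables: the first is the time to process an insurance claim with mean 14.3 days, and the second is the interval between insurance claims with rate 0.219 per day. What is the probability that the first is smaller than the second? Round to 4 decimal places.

0.2420

λ_1 = 1/14.3 = 0.0699301, λ_2 = 0.219.
For independent exponentials, P(the first < the second) = λ_1/(λ_1+λ_2) = 0.0699301/0.28893 ≈ 0.2420.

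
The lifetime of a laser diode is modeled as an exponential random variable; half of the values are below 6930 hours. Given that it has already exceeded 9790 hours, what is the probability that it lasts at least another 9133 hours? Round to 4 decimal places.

For an exponential, median = ln(2)/λ, so λ = ln 2 / 6930 = 0.000100021 per hour.
The exponential is memoryless, so the remaining time is again Exp(λ): the condition X > 9790 is irrelevant.
P(X > 9133) = e^(−0.91349) ≈ 0.4011.

0.4011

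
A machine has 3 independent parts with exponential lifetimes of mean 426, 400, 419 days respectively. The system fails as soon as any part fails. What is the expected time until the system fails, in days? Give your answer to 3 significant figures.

138

The first failure time is exponential with rate Σλ_i = 1/426 + 1/400 + 1/419 = 0.00723405 per day.
E[min] = 1/Σλ = 1/0.00723405 = 138.235 days.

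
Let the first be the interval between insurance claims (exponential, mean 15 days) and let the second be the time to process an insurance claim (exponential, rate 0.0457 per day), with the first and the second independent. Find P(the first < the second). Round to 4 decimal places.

λ_1 = 1/15 = 0.0666667, λ_2 = 0.0457.
For independent exponentials, P(the first < the second) = λ_1/(λ_1+λ_2) = 0.0666667/0.112367 ≈ 0.5933.

0.5933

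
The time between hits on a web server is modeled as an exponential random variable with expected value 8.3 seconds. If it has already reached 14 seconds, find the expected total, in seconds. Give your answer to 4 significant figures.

The rate is λ = 1/8.3 = 0.120482 per second.
By memorylessness, E[X | X > 14] = 14 + 1/λ = 14 + 8.3 = 22.3 seconds.

22.30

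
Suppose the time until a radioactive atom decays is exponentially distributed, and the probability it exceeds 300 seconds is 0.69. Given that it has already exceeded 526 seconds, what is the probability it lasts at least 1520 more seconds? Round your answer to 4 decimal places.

0.1526

From e^(−λ·300) = 0.69, λ = −ln(0.69)/300 = 0.00123688.
Memoryless: P(X > 526+1520 | X > 526) = P(X > 1520) = e^(−0.00123688·1520) ≈ 0.1526.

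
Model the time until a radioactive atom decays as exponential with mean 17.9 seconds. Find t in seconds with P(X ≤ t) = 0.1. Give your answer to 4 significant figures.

1.886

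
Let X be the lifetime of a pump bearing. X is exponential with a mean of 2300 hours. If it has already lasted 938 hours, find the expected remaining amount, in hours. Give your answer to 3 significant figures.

The rate is λ = 1/2300 = 0.000434783 per hour.
By memorylessness, the remaining amount past any threshold is again Exp(λ) with mean 1/λ = 2300 hours.

2300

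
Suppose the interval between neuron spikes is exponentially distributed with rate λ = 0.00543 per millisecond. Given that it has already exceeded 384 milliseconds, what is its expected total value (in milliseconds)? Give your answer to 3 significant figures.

By memorylessness, E[X | X > 384] = 384 + 1/λ = 384 + 184.162 = 568.162 milliseconds.

568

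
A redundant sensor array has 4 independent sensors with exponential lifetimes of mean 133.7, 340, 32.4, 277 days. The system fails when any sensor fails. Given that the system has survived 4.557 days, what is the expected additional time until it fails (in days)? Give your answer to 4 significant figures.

22.27

First-failure rate Σλ = 1/133.7 + 1/340 + 1/32.4 + 1/277 = 0.0448949.
By memorylessness the expected residual is 1/Σλ = 22.2742 days, regardless of the 4.557 already elapsed.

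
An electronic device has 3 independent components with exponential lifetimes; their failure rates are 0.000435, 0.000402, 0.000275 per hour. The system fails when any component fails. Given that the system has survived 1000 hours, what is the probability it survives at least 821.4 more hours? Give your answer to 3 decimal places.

0.401

Time to first failure ~ Exp(Σλ) with Σλ = 0.001112.
By memorylessness, P(T > 1000+821.4 | T > 1000) = P(T > 821.4) = e^(−0.001112·821.4) ≈ 0.401.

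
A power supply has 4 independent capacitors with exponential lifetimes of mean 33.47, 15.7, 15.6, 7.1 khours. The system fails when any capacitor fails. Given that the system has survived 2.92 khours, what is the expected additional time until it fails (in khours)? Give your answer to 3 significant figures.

3.35

First-failure rate Σλ = 1/33.47 + 1/15.7 + 1/15.6 + 1/7.1 = 0.298519.
By memorylessness the expected residual is 1/Σλ = 3.34987 khours, regardless of the 2.92 already elapsed.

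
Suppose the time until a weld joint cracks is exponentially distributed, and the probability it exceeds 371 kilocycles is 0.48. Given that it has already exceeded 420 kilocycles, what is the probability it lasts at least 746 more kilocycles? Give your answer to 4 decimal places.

From e^(−λ·371) = 0.48, λ = −ln(0.48)/371 = 0.00197835.
Memoryless: P(X > 420+746 | X > 420) = P(X > 746) = e^(−0.00197835·746) ≈ 0.2286.

0.2286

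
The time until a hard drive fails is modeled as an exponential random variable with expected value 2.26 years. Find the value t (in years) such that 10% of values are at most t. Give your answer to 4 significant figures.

0.2381

The rate is λ = 1/2.26 = 0.442478 per year.
Set 1 − e^(−λt) = 0.1, so t = −ln(0.9)/λ = 0.10536/0.442478 ≈ 0.238115 years.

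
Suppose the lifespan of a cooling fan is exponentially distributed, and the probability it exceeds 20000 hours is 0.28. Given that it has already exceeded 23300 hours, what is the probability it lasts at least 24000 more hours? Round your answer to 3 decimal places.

0.217

From e^(−λ·20000) = 0.28, λ = −ln(0.28)/20000 = 0.0000636483.
Memoryless: P(X > 23300+24000 | X > 23300) = P(X > 24000) = e^(−0.0000636483·24000) ≈ 0.217.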